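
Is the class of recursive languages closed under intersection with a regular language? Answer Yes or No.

A regular language is decidable (simulate its DFA), so run that check and the decider for L and accept iff both accept; everything halts.
So the recursive languages are closed under intersection with a regular language.

Yes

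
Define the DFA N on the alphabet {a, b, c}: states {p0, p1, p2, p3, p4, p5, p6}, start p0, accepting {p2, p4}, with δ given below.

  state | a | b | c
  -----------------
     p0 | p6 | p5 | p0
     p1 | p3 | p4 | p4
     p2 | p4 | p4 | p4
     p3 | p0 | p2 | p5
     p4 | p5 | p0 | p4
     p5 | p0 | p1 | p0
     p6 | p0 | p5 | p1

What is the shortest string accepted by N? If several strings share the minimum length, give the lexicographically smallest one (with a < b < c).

A breadth-first search from p0 reaches an accepting state first via the path p0 → p6 → p1 → p4 on input acb.
No string of length < 3 is accepted (BFS exhausts all shorter strings without reaching an accepting state), and acb is the lexicographically least accepting string of length 3.

acb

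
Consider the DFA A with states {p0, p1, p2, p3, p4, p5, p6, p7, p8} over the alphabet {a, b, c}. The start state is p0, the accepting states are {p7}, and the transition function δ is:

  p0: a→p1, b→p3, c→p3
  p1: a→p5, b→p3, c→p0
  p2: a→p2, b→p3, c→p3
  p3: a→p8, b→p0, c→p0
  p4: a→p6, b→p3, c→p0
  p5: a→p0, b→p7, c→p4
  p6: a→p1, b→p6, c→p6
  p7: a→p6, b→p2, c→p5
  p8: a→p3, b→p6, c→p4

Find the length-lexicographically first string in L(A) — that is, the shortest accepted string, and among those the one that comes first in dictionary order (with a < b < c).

aab

A breadth-first search from p0 reaches an accepting state first via the path p0 → p1 → p5 → p7 on input aab.
No string of length < 3 is accepted (BFS exhausts all shorter strings without reaching an accepting state), and aab is the lexicographically least accepting string of length 3.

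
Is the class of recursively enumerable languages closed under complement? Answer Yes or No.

If both L and its complement were r.e., running the two recognisers in parallel would decide L, so L would be recursive; but there are r.e. languages that are not recursive (e.g. the halting problem), and their complements are therefore not r.e.

No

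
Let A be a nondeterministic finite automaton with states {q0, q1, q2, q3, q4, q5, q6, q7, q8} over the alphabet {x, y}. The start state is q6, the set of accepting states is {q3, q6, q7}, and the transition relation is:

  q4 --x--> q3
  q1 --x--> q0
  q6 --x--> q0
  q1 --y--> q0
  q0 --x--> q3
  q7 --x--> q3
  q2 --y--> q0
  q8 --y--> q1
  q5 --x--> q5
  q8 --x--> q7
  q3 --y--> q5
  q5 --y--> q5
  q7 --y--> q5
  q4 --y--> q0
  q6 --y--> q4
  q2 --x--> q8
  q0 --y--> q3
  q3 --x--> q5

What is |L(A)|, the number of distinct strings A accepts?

The useful subgraph on states {q0, q3, q4, q6} is acyclic, so L(A) is finite; the longest accepting path visits 4 useful states, giving maximum string length 3.
Counting accepting paths from q6 by length: 1 of length 0, 3 of length 2, 2 of length 3. Total 6.

6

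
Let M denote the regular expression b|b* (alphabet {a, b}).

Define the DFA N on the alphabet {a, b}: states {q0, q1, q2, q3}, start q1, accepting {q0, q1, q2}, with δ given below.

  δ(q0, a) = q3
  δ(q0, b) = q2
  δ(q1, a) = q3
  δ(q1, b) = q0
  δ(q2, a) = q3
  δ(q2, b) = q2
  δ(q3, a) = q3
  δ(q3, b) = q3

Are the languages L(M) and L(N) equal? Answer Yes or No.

Yes

Converting the expression M to a DFA (subset construction, then merging equivalent states) gives the minimal DFA with states {m0, m1}, start state m0, accepting states {m0} and transitions m0: a→m1, b→m0; m1: a→m1, b→m1.
Exploring the product automaton M × N from the start pair (m0, q1), following both machines on each input symbol, reaches 4 state pairs: (m0, q1), (m1, q3), (m0, q0), (m0, q2).
M accepts in {m0} and N accepts in {q0, q1, q2}. In every reachable pair the two components are either both accepting — (m0, q1), (m0, q0), (m0, q2) — or both non-accepting, so no string is accepted by exactly one of the machines: L(M) \ L(N) and L(N) \ L(M) are both empty.
Hence every string is accepted by M iff it is accepted by N, and the two languages coincide.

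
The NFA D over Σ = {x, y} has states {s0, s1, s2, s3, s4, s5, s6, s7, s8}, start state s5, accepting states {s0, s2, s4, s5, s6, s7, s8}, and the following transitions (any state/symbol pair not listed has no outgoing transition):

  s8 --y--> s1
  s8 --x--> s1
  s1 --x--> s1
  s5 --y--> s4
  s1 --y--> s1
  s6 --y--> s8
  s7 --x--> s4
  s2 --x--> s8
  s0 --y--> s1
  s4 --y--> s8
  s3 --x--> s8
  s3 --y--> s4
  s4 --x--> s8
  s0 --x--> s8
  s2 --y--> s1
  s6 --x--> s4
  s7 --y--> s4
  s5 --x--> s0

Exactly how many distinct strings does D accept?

6

The useful subgraph on states {s0, s4, s5, s8} is acyclic, so L(D) is finite; the longest accepting path visits 3 useful states, giving maximum string length 2.
Counting accepting paths from s5 by length: 1 of length 0, 2 of length 1, 3 of length 2. Total 6.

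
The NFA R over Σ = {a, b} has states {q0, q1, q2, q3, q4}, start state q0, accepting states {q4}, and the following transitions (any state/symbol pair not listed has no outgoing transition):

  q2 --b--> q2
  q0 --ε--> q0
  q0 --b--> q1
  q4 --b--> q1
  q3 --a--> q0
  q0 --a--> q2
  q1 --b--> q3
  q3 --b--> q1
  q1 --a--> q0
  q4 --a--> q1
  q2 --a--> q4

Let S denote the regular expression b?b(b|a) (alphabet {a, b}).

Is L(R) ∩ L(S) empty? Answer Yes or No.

Yes

Converting the expression S to a DFA (subset construction, then merging equivalent states) gives the minimal DFA with states {s0, s1, s2, s3, s4}, start state s0, accepting states {s3, s4} and transitions s0: a→s1, b→s2; s1: a→s1, b→s1; s2: a→s3, b→s4; s3: a→s1, b→s1; s4: a→s3, b→s3.
Exploring the product automaton R × S from the start pair (q0, s0), following both machines on each input symbol, reaches 10 state pairs: (q0, s0), (q2, s1), (q1, s2), (q4, s1), (q0, s3), (q3, s4), (q1, s1), (q1, s3), (q0, s1), (q3, s1).
R accepts in {q4} and S accepts in {s3, s4}; no reachable pair has both components accepting, so no string drives both machines to acceptance simultaneously and L(R) ∩ L(S) = ∅.
So no string is accepted by both, and the intersection is empty.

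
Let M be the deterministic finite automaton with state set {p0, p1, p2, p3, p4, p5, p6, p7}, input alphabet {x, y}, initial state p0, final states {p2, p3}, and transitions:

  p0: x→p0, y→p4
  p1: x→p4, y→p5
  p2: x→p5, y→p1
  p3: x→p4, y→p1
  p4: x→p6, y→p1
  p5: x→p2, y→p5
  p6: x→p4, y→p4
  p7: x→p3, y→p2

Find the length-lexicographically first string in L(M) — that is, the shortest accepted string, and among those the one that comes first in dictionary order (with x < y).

yyyx

A breadth-first search from p0 reaches an accepting state first via the path p0 → p4 → p1 → p5 → p2 on input yyyx.
No string of length < 4 is accepted (BFS exhausts all shorter strings without reaching an accepting state), and yyyx is the lexicographically least accepting string of length 4.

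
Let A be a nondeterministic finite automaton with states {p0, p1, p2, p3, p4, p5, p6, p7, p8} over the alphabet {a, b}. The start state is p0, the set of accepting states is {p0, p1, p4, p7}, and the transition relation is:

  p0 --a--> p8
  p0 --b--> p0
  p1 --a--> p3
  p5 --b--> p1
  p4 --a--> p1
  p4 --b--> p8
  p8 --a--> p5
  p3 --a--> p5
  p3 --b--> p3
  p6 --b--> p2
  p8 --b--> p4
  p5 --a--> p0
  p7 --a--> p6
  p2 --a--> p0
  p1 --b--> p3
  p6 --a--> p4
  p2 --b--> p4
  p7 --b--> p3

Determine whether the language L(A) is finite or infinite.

State p8 is reachable from the start and can reach an accepting state, and it lies on the cycle p8 → p4 → p8.
Traversing that cycle any number of times yields accepted strings of unbounded length, so the language is infinite.

infinite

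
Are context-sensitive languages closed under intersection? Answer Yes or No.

Yes

An LBA keeps a copy of the input on a second track, runs the LBA for L₁, and if that accepts restores the input and runs the LBA for L₂; linear space suffices, so L₁ ∩ L₂ is context-sensitive.
So the context-sensitive languages are closed under intersection.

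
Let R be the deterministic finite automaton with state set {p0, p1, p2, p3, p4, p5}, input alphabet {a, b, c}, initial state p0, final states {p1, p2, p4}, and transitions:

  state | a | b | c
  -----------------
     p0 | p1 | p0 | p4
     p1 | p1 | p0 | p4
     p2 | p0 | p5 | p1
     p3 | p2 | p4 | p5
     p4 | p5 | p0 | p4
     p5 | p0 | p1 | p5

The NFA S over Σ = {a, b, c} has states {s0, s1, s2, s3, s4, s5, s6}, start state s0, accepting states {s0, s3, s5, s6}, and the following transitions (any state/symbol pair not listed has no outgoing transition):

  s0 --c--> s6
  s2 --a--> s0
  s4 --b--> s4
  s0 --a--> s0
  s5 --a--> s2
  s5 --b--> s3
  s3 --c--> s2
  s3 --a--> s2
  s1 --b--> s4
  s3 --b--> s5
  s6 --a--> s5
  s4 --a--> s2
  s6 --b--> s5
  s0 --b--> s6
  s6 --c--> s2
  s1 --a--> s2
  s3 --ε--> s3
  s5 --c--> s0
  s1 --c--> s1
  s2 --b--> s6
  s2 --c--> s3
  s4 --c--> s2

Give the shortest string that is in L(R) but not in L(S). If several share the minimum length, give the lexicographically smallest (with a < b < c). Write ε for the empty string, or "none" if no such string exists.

The string bc is accepted by R but not by S.
No shorter string lies in the difference, and bc is the lexicographically first length-2 string in L(R) \ L(S).

bc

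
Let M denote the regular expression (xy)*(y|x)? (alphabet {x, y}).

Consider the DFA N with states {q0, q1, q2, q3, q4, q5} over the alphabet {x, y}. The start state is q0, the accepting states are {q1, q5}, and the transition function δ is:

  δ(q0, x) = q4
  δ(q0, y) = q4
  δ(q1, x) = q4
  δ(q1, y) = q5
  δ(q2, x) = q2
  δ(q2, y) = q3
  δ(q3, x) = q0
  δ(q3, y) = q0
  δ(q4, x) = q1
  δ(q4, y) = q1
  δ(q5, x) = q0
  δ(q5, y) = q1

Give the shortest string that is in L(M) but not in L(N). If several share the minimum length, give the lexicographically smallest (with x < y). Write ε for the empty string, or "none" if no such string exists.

The empty string ε is accepted by M but not by N.
Since ε is the unique shortest string, it is the required witness.

ε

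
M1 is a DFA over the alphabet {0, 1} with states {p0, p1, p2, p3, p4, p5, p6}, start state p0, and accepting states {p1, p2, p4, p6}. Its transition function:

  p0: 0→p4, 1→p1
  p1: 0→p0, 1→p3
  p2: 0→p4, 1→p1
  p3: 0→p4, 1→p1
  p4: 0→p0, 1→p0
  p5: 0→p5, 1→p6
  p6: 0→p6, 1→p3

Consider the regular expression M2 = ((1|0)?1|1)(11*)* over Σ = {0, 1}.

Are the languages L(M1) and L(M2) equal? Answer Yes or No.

No

The string 0 is accepted by M1 but rejected by M2.
So L(M1) ≠ L(M2).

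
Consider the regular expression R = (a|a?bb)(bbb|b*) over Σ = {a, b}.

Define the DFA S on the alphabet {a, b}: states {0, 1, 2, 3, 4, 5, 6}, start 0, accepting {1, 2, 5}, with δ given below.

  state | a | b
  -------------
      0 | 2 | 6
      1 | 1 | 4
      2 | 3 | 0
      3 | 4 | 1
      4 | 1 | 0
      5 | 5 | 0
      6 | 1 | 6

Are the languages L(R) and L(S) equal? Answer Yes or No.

No

The string ab is accepted by R but rejected by S.
So L(R) ≠ L(S).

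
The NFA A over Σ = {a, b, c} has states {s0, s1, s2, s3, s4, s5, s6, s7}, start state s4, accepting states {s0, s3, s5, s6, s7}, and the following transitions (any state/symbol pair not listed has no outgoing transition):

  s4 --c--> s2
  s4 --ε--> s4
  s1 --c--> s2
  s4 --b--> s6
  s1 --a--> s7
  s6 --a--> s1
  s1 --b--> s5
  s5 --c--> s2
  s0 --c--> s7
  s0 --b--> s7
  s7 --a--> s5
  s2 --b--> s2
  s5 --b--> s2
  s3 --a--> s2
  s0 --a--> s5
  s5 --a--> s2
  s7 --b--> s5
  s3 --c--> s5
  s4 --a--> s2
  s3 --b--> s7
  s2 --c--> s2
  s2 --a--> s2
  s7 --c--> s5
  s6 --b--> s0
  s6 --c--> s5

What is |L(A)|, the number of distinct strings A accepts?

17

The useful subgraph on states {s0, s1, s4, s5, s6, s7} is acyclic, so L(A) is finite; the longest accepting path visits 5 useful states, giving maximum string length 4.
Counting accepting paths from s4 by length: 1 of length 1, 2 of length 2, 5 of length 3, 9 of length 4. Total 17.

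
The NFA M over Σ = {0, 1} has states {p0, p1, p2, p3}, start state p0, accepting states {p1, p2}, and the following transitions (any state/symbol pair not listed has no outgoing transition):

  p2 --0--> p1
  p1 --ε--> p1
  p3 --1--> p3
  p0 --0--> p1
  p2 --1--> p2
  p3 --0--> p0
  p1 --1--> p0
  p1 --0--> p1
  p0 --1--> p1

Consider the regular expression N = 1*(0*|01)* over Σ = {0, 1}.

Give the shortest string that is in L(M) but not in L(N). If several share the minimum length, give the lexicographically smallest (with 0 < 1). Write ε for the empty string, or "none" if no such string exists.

The string 011 is accepted by M but not by N.
No shorter string lies in the difference, and 011 is the lexicographically first length-3 string in L(M) \ L(N).

011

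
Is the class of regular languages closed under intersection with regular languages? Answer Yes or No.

This is a special case of closure under intersection: the product of the two DFAs, accepting on F₁ × F₂, recognises the intersection.
So the regular languages are closed under intersection with a regular language.

Yes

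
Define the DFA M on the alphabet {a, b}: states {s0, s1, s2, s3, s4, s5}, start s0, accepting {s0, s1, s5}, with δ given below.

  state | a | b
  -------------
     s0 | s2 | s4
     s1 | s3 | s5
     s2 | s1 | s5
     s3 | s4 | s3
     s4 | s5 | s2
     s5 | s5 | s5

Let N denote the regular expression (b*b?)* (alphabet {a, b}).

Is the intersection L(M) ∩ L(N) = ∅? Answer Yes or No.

The empty string ε is accepted by both M and N.
Hence L(M) ∩ L(N) ≠ ∅.

No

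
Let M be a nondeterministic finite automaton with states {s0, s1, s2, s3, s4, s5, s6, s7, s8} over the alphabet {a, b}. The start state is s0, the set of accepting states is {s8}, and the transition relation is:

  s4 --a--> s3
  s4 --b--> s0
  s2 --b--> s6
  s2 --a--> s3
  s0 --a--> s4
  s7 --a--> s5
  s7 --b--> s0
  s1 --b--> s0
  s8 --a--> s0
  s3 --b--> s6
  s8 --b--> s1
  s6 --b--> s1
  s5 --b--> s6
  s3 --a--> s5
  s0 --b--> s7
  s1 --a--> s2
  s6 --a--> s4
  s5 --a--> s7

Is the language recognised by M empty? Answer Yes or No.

The states reachable from the start state are {s0, s1, s2, s3, s4, s5, s6, s7}.
None of the accepting states {s8} is reachable, so no string is accepted and L(M) = ∅.

Yes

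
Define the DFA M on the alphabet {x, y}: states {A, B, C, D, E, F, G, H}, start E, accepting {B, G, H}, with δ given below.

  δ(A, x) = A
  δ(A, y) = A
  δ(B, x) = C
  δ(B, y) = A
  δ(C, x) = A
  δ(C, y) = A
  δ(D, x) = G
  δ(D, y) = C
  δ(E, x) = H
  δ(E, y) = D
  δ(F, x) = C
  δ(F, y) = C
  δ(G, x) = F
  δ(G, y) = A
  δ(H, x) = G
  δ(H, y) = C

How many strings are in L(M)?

The useful subgraph on states {D, E, G, H} is acyclic, so L(M) is finite; the longest accepting path visits 3 useful states, giving maximum string length 2.
Counting accepting paths from E by length: 1 of length 1, 2 of length 2. Total 3.

3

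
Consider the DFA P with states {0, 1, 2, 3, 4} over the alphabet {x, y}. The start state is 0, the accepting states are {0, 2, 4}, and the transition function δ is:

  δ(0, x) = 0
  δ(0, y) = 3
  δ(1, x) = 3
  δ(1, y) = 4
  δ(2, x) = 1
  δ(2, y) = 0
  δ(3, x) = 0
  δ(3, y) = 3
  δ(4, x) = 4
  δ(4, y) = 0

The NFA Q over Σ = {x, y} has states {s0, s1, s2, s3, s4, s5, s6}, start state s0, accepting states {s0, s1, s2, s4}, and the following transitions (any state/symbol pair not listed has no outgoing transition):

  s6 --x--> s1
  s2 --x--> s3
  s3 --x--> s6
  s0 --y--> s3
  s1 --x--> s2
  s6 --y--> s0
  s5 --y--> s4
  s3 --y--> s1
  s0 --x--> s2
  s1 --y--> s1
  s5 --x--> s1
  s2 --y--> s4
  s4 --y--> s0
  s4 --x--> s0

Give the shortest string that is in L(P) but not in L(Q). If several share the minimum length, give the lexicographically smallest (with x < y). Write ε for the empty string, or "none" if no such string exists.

The string xx is accepted by P but not by Q.
No shorter string lies in the difference, and xx is the lexicographically first length-2 string in L(P) \ L(Q).

xx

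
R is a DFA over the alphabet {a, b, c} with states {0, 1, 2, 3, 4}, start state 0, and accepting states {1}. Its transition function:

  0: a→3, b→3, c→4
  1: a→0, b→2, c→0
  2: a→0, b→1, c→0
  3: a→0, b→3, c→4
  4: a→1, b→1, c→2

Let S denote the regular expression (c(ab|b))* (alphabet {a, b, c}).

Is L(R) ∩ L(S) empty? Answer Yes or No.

The string cb is accepted by both R and S.
Hence L(R) ∩ L(S) ≠ ∅.

No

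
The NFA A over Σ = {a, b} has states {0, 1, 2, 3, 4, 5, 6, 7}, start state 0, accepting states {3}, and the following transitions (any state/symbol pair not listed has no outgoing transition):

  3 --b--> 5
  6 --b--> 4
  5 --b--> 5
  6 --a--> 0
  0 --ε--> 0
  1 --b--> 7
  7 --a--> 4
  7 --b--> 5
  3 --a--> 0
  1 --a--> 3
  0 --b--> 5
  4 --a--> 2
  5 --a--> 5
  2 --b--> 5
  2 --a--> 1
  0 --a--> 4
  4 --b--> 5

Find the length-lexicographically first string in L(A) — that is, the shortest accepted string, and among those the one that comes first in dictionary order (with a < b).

A breadth-first search from 0 reaches an accepting state first via the path 0 → 4 → 2 → 1 → 3 on input aaaa.
No string of length < 4 is accepted (BFS exhausts all shorter strings without reaching an accepting state), and aaaa is the lexicographically least accepting string of length 4.

aaaa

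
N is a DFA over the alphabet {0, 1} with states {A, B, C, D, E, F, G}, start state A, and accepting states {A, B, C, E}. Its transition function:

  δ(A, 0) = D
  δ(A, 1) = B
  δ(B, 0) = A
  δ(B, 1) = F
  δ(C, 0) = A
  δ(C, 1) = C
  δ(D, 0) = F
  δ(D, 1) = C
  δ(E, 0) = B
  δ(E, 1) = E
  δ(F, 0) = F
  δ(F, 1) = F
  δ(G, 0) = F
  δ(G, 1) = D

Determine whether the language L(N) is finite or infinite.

infinite

State A is reachable from the start and can reach an accepting state, and it lies on the cycle A → B → A.
Traversing that cycle any number of times yields accepted strings of unbounded length, so the language is infinite.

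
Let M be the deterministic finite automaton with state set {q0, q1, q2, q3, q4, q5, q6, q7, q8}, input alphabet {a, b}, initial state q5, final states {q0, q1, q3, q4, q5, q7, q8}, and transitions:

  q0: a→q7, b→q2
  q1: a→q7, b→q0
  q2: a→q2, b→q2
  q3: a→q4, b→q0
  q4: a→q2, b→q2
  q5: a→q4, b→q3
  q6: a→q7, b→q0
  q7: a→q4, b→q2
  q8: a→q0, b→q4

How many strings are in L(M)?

7

The useful subgraph on states {q0, q3, q4, q5, q7} is acyclic, so L(M) is finite; the longest accepting path visits 5 useful states, giving maximum string length 4.
Counting accepting paths from q5 by length: 1 of length 0, 2 of length 1, 2 of length 2, 1 of length 3, 1 of length 4. Total 7.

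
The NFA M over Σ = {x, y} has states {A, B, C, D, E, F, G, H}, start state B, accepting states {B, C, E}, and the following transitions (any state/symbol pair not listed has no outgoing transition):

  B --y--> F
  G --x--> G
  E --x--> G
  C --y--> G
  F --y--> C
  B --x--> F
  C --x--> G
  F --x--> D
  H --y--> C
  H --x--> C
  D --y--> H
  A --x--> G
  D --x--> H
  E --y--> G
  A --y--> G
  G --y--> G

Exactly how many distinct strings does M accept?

11

The useful subgraph on states {B, C, D, F, H} is acyclic, so L(M) is finite; the longest accepting path visits 5 useful states, giving maximum string length 4.
Counting accepting paths from B by length: 1 of length 0, 2 of length 2, 8 of length 4. Total 11.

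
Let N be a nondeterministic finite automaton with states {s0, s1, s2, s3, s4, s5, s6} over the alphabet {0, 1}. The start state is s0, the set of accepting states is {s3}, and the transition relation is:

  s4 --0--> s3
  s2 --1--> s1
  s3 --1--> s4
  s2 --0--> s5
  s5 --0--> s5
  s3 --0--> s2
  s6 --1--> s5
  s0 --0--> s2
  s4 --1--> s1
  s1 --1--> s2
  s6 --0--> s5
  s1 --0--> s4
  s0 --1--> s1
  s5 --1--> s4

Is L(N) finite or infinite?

infinite

State s1 is reachable from the start and can reach an accepting state, and it lies on the cycle s1 → s2 → s1.
Traversing that cycle any number of times yields accepted strings of unbounded length, so the language is infinite.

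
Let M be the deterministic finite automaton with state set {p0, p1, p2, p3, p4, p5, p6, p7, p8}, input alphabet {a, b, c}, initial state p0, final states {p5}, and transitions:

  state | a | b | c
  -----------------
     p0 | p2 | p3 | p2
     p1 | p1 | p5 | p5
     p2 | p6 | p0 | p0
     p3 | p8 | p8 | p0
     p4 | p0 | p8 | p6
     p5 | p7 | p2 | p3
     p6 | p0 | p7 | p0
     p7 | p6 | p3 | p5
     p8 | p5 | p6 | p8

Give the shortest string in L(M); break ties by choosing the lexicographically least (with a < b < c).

baa

A breadth-first search from p0 reaches an accepting state first via the path p0 → p3 → p8 → p5 on input baa.
No string of length < 3 is accepted (BFS exhausts all shorter strings without reaching an accepting state), and baa is the lexicographically least accepting string of length 3.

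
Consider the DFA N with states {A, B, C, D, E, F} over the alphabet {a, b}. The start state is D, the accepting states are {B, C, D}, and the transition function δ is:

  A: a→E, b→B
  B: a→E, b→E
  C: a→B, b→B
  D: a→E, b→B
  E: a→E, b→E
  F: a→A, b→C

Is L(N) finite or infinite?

finite

The useful states (reachable from D and able to reach an accepting state) are {B, D}.
Restricted to these states the transition graph has no cycle, so every accepting path has bounded length and L is finite.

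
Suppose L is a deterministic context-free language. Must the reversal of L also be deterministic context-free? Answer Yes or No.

L = {c bⁿaⁿ : n≥0} ∪ {d b²ⁿaⁿ : n≥0} is a DCFL: the first symbol tells a deterministic PDA whether to pop one or two b's per a. Its reversal Lᴿ = {aⁿbⁿ c : n≥0} ∪ {aⁿb²ⁿ d : n≥0} is not. DCFLs are closed under right quotient by regular languages, and Lᴿ/{c, d} = {aⁿbⁿ : n≥0} ∪ {aⁿb²ⁿ : n≥0} — the standard context-free language accepted by no deterministic PDA (intuitively the machine would have to commit to a b-to-a ratio before the distinguishing marker arrives; formally, a DPDA for it would have a single run on aⁿb²ⁿ, accepting after the prefix aⁿbⁿ and accepting again after n more b's; an ordinary PDA that simulates it on a's and b's and, at any moment when it is accepting, may switch to reading only a fresh letter e while feeding each e to the simulation as a b, would accept aⁱbʲeᵏ (k≥1) exactly when both aⁱbʲ and aⁱbʲ⁺ᵏ are in the language, i.e. its language intersected with the regular set a*b*e⁺ would be exactly {aⁿbⁿeⁿ : n≥1} — impossible, since context-free languages are closed under intersection with regular sets and {aⁿbⁿeⁿ} is not context-free). So Lᴿ cannot be a DCFL.

No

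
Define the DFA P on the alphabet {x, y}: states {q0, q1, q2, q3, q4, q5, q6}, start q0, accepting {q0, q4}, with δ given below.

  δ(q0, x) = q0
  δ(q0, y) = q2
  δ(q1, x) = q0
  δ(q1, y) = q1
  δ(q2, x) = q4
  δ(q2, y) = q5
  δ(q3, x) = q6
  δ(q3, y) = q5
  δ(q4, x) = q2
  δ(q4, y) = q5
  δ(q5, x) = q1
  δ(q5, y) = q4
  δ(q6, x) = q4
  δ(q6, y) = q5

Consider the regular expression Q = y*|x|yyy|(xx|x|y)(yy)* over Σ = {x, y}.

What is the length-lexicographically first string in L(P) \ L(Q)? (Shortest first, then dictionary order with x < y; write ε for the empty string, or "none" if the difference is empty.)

yx

The string yx is accepted by P but not by Q.
No shorter string lies in the difference, and yx is the lexicographically first length-2 string in L(P) \ L(Q).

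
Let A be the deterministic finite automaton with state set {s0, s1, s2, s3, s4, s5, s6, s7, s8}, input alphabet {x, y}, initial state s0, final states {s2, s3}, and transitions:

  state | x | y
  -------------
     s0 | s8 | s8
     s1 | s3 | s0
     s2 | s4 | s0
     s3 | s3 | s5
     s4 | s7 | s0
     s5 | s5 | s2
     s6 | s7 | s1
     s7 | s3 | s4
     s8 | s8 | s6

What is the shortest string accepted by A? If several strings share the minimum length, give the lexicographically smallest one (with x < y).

A breadth-first search from s0 reaches an accepting state first via the path s0 → s8 → s6 → s7 → s3 on input xyxx.
No string of length < 4 is accepted (BFS exhausts all shorter strings without reaching an accepting state), and xyxx is the lexicographically least accepting string of length 4.

xyxx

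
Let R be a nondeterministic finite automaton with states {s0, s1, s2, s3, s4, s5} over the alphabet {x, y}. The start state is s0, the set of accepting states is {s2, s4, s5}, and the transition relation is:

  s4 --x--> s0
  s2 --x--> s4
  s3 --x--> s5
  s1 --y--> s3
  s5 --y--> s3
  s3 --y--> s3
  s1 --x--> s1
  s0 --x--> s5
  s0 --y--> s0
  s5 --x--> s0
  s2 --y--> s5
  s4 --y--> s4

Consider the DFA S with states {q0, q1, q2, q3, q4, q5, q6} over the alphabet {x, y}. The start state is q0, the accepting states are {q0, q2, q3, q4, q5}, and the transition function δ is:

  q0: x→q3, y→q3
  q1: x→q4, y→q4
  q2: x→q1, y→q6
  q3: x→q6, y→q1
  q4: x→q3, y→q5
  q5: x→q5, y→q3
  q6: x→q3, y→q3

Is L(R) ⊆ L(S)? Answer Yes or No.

No

The string yx is in L(R) but not in L(S).
So L(R) ⊄ L(S).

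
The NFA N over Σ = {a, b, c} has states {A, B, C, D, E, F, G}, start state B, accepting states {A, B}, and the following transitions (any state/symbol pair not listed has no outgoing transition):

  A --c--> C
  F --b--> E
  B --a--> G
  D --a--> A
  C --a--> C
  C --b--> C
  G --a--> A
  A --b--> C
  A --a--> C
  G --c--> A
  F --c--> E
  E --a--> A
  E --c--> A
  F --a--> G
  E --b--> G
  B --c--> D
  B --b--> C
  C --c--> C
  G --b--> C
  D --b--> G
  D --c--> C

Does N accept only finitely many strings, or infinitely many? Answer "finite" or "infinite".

finite

The useful states (reachable from B and able to reach an accepting state) are {A, B, D, G}.
Restricted to these states the transition graph has no cycle, so every accepting path has bounded length and L is finite.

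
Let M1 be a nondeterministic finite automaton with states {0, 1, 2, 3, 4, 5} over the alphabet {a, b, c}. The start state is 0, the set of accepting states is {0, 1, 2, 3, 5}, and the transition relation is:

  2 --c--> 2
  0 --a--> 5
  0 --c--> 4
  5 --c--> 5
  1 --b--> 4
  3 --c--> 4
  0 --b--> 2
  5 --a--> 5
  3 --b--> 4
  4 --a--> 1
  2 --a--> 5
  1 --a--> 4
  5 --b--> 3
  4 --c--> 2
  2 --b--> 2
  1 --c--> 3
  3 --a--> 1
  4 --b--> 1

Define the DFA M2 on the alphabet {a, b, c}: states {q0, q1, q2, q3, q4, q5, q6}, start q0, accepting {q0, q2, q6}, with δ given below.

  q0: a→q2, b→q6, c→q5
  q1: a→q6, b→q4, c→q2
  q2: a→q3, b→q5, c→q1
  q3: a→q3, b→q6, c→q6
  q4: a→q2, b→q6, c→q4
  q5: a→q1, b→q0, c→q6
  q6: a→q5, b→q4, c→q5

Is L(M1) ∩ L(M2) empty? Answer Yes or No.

No

The empty string ε is accepted by both M1 and M2.
Hence L(M1) ∩ L(M2) ≠ ∅.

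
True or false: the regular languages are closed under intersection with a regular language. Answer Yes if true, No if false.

This is a special case of closure under intersection: the product of the two DFAs, accepting on F₁ × F₂, recognises the intersection.
So the regular languages are closed under intersection with a regular language.

Yes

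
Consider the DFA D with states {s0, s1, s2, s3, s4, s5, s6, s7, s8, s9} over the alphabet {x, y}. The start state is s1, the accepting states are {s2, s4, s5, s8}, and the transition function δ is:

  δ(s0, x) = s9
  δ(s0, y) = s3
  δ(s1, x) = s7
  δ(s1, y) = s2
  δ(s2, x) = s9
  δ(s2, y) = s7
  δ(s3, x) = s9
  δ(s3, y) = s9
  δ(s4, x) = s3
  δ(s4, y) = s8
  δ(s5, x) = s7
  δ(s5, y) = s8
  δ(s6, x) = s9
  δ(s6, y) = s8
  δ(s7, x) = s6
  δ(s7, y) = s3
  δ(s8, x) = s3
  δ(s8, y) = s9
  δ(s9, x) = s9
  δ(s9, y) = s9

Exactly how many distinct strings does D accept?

3

The useful subgraph on states {s1, s2, s6, s7, s8} is acyclic, so L(D) is finite; the longest accepting path visits 5 useful states, giving maximum string length 4.
Counting accepting paths from s1 by length: 1 of length 1, 1 of length 3, 1 of length 4. Total 3.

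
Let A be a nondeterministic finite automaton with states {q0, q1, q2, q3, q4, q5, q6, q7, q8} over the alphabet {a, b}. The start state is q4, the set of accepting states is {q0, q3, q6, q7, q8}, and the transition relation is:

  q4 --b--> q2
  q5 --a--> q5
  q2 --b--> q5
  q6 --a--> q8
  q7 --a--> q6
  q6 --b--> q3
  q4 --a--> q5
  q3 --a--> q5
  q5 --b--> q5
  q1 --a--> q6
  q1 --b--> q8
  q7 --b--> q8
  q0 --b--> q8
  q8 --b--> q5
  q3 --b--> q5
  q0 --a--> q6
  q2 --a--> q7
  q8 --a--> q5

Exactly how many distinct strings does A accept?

5

The useful subgraph on states {q2, q3, q4, q6, q7, q8} is acyclic, so L(A) is finite; the longest accepting path visits 5 useful states, giving maximum string length 4.
Counting accepting paths from q4 by length: 1 of length 2, 2 of length 3, 2 of length 4. Total 5.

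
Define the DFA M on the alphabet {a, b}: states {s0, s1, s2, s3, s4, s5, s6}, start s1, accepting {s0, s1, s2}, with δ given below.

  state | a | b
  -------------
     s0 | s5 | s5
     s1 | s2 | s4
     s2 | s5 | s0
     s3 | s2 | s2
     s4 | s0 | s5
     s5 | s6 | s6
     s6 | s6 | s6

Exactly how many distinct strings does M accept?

The useful subgraph on states {s0, s1, s2, s4} is acyclic, so L(M) is finite; the longest accepting path visits 3 useful states, giving maximum string length 2.
Counting accepting paths from s1 by length: 1 of length 0, 1 of length 1, 2 of length 2. Total 4.

4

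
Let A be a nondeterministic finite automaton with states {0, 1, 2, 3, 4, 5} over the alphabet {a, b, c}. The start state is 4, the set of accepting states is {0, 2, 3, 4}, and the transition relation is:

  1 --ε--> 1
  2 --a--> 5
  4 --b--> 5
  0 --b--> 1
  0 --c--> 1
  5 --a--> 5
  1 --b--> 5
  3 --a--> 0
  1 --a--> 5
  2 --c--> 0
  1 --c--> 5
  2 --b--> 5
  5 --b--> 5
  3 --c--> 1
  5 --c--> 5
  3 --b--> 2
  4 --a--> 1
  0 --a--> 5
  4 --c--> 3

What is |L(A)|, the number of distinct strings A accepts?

5

The useful subgraph on states {0, 2, 3, 4} is acyclic, so L(A) is finite; the longest accepting path visits 4 useful states, giving maximum string length 3.
Counting accepting paths from 4 by length: 1 of length 0, 1 of length 1, 2 of length 2, 1 of length 3. Total 5.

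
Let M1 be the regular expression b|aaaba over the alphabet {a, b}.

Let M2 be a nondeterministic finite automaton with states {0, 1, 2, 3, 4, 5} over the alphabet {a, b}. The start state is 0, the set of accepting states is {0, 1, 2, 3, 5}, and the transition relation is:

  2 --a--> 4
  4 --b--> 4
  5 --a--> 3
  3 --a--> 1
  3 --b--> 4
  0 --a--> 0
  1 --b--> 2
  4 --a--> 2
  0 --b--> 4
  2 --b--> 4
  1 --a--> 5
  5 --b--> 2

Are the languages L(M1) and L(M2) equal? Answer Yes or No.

No

The string b is accepted by M1 but rejected by M2.
So L(M1) ≠ L(M2).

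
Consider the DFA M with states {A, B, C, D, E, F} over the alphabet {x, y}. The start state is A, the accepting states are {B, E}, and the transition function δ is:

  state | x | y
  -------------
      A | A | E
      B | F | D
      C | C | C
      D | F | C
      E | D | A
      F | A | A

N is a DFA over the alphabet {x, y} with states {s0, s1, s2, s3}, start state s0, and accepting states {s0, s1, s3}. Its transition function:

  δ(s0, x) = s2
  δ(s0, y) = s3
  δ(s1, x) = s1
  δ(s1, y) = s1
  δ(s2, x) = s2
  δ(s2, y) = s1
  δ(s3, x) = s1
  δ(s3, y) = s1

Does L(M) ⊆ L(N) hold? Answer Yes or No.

Exploring the product automaton M × N from the start pair (A, s0), following both machines on each input symbol, reaches 8 state pairs: (A, s0), (A, s2), (E, s3), (E, s1), (D, s1), (A, s1), (F, s1), (C, s1).
M accepts in {B, E} and N accepts in {s0, s1, s3}. The reachable pairs whose M-component is accepting are (E, s3), (E, s1); in each of them the N-component is accepting too, so the product for L(M) \ L(N) (M-component accepting, N-component rejecting) has no reachable accepting pair and the difference is empty.
Hence every string in L(M) is also in L(N).

Yes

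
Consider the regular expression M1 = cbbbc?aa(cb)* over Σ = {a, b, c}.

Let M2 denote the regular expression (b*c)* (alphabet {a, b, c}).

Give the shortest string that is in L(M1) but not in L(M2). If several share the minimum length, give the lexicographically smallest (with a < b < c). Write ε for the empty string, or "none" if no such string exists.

cbbbaa

The string cbbbaa is accepted by M1 but not by M2.
No shorter string lies in the difference, and cbbbaa is the lexicographically first length-6 string in L(M1) \ L(M2).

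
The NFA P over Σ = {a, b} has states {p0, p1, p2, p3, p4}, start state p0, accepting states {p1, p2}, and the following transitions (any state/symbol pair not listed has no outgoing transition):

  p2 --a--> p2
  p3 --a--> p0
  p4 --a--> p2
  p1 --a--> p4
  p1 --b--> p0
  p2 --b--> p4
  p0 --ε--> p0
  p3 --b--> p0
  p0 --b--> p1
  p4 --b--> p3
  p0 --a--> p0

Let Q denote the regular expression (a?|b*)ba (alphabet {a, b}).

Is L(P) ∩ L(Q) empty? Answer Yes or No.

Yes

Converting the expression Q to a DFA (subset construction, then merging equivalent states) gives the minimal DFA with states {q0, q1, q2, q3, q4, q5}, start state q0, accepting states {q5} and transitions q0: a→q1, b→q2; q1: a→q3, b→q4; q2: a→q5, b→q2; q3: a→q3, b→q3; q4: a→q5, b→q3; q5: a→q3, b→q3.
Exploring the product automaton P × Q from the start pair (p0, q0), following both machines on each input symbol, reaches 12 state pairs: (p0, q0), (p0, q1), (p1, q2), (p0, q3), (p1, q4), (p4, q5), (p0, q2), (p1, q3), (p2, q3), (p3, q3), (p0, q5), (p4, q3).
P accepts in {p1, p2} and Q accepts in {q5}; no reachable pair has both components accepting, so no string drives both machines to acceptance simultaneously and L(P) ∩ L(Q) = ∅.
So no string is accepted by both, and the intersection is empty.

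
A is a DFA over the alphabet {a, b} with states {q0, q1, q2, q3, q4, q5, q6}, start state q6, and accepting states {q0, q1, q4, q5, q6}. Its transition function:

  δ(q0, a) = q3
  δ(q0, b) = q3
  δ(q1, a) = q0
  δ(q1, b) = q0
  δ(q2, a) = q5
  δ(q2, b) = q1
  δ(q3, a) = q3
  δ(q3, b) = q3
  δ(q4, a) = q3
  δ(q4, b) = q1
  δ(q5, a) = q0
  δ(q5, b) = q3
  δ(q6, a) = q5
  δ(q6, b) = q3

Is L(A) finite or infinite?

The useful states (reachable from q6 and able to reach an accepting state) are {q0, q5, q6}.
Restricted to these states the transition graph has no cycle, so every accepting path has bounded length and L is finite.

finite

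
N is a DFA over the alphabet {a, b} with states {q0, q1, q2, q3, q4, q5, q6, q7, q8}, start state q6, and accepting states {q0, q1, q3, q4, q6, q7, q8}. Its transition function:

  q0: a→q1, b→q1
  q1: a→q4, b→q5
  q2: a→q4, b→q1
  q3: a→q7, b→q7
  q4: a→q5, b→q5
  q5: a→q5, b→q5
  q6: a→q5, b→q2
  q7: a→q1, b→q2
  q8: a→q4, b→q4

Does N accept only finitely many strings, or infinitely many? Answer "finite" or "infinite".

The useful states (reachable from q6 and able to reach an accepting state) are {q1, q2, q4, q6}.
Restricted to these states the transition graph has no cycle, so every accepting path has bounded length and L is finite.

finite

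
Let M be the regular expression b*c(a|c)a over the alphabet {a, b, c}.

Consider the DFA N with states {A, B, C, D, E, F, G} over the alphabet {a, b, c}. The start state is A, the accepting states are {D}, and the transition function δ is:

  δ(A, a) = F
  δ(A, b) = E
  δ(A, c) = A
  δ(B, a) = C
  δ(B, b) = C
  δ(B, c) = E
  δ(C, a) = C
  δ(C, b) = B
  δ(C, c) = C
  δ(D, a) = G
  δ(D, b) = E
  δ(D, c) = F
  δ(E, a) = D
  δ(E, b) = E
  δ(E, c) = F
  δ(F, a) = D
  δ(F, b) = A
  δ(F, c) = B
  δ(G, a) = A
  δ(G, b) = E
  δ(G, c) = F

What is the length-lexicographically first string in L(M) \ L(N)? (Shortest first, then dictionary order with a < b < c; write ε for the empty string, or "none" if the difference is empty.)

cca

The string cca is accepted by M but not by N.
No shorter string lies in the difference, and cca is the lexicographically first length-3 string in L(M) \ L(N).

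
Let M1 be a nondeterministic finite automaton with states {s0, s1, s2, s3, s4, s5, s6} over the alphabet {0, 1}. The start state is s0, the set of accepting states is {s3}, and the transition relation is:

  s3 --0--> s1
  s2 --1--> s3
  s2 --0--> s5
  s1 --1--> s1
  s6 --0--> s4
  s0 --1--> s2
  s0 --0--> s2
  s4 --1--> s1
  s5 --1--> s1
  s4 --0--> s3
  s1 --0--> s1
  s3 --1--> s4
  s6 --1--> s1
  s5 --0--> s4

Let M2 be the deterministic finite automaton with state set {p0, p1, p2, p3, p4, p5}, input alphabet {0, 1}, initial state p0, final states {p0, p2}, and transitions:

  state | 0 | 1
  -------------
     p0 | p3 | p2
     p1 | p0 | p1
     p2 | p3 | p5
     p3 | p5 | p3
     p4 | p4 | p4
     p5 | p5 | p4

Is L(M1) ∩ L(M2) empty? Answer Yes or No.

Yes

Exploring the product automaton M1 × M2 from the start pair (s0, p0), following both machines on each input symbol, reaches 14 state pairs: (s0, p0), (s2, p3), (s2, p2), (s5, p5), (s3, p3), (s5, p3), (s3, p5), (s4, p5), (s1, p4), (s1, p5), (s4, p3), (s1, p3), (s4, p4), (s3, p4).
M1 accepts in {s3} and M2 accepts in {p0, p2}; no reachable pair has both components accepting, so no string drives both machines to acceptance simultaneously and L(M1) ∩ L(M2) = ∅.
So no string is accepted by both, and the intersection is empty.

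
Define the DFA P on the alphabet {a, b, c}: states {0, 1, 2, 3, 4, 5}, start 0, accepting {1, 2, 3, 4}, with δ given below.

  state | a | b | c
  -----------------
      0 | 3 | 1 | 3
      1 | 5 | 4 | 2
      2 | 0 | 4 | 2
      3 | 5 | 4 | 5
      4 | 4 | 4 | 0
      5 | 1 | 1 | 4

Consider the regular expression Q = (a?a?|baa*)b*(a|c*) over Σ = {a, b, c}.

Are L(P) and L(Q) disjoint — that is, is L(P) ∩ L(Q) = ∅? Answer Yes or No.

No

The string a is accepted by both P and Q.
Hence L(P) ∩ L(Q) ≠ ∅.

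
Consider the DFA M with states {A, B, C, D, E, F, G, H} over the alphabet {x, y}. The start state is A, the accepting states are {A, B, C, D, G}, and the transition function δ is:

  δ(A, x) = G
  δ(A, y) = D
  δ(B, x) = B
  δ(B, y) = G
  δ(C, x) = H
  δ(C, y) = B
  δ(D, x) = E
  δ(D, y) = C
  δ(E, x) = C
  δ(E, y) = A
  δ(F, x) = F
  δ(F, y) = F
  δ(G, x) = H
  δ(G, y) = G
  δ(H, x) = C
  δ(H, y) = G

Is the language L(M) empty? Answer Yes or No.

No

The empty string ε is accepted: the run A ends in the accepting state A.
Since at least one string is accepted, L(M) is not empty.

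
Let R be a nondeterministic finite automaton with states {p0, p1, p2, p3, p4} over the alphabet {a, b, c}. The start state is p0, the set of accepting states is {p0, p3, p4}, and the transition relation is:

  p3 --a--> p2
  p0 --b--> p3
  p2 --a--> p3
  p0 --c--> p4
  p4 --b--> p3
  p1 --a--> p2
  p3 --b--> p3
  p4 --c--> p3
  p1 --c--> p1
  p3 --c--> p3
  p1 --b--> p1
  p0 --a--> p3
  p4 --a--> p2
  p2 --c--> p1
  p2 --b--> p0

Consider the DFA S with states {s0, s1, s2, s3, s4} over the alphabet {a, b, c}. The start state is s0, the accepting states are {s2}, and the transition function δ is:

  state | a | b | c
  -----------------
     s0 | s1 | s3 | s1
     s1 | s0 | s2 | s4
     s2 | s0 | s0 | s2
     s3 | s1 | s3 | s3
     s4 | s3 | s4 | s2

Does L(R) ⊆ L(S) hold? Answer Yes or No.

No

The empty string ε is in L(R) but not in L(S).
So L(R) ⊄ L(S).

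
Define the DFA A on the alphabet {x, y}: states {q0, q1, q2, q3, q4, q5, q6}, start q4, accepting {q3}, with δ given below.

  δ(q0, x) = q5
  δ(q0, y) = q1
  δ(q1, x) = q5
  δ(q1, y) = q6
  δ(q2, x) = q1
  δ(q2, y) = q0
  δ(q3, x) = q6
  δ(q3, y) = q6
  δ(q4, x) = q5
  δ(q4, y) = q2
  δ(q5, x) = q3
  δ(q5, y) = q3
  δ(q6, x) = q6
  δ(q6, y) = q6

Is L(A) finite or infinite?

finite

The useful states (reachable from q4 and able to reach an accepting state) are {q0, q1, q2, q3, q4, q5}.
Restricted to these states the transition graph has no cycle, so every accepting path has bounded length and L is finite.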